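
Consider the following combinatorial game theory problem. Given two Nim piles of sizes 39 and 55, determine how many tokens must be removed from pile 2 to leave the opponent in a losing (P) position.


Piles: 39 and 55
Current XOR: 39 XOR 55 = 16 (non-zero, so this is an N-position).
To make the XOR zero, we need to find a move that balances the piles.
For pile 2 (size 55): target = 55 XOR 16 = 39
We reduce pile 2 from 55 to 39.
Tokens removed: 55 - 39 = 16
Verification: 39 XOR 39 = 0

16


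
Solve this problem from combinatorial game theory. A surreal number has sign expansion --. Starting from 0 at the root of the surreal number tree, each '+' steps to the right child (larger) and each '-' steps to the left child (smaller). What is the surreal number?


Sign expansion: --
Rule: track bounds (lo, hi), initially (-inf, +inf). On '+', the current value becomes lo and we move to the simplest number in (value, hi): value + 1 if hi = +inf, otherwise the midpoint (value + hi)/2. On '-', the current value becomes hi and we move to value - 1 if lo = -inf, otherwise the midpoint (lo + value)/2.
Start at 0.
Step 1: sign = -, move left. Bounds: (-inf, 0). Value = -1
Step 2: sign = -, move left. Bounds: (-inf, -1). Value = -2
The surreal number with sign expansion -- is -2.

-2


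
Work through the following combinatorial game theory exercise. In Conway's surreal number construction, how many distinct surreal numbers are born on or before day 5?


Day 0: {|} = 0 is born. Count = 1.
Day n: the number of surreal numbers born by day n is 2^(n+1) - 1.
By day 0: 2^1 - 1 = 1
By day 1: 2^2 - 1 = 3
By day 2: 2^3 - 1 = 7
By day 3: 2^4 - 1 = 15
By day 4: 2^5 - 1 = 31
By day 5: 2^6 - 1 = 63
By day 5: 63 surreal numbers.

63


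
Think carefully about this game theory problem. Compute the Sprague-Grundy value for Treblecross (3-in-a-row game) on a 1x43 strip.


Treblecross: place X on empty cells; 3-in-a-row wins.
Playing within two cells of an existing X lets the opponent win at once, so sensible play treats the cells i-2..i+2 around each X as dead. The player left with no safe cell loses, so this is a normal-play take-away game on strips of safe cells.
Placing X at cell i (0-indexed) of a strip of k safe cells leaves independent strips of sizes max(0, i-2) and max(0, k-i-3). Hence G(k) = mex{ G(max(0,i-2)) XOR G(max(0,k-i-3)) : 0 <= i < k }, with G(0) = 0.
G(1): splits (0,0):0^0=0 -> mex({0}) = 1
G(2): splits (0,0):0^0=0 -> mex({0}) = 1
G(3): splits (0,0):0^0=0 -> mex({0}) = 1
G(4): splits (0,1):0^1=1 (0,0):0^0=0 -> mex({0, 1}) = 2
G(5): splits (0,2):0^1=1 (0,1):0^1=1 (0,0):0^0=0 -> mex({0, 1}) = 2
G(6) = mex({1}) = 0
G(7) = mex({0, 1, 2}) = 3
G(8) = mex({0, 1, 2}) = 3
G(9) = mex({0, 2}) = 1
G(10) = mex({0, 2, 3}) = 1
G(11) = mex({0, 3}) = 1
G(12) = mex({1, 3}) = 0
G(13) = mex({0, 1, 2, 3}) = 4
G(14) = mex({0, 1, 2}) = 3
G(15) = mex({0, 1, 2}) = 3
G(16) = mex({0, 1, 2, 4}) = 3
G(17) = mex({0, 1, 3, 4}) = 2
G(18) = mex({0, 1, 3, 4}) = 2
G(19) = mex({0, 1, 3, 5}) = 2
G(20) = mex({0, 1, 2, 3, 5}) = 4
G(21) = mex({0, 1, 2, 3, 5}) = 4
G(22) = mex({1, 2, 6}) = 0
G(23) = mex({0, 1, 2, 3, 4, 6}) = 5
G(24) = mex({0, 1, 2, 3, 4}) = 5
G(25) = mex({0, 1, 3, 4, 7}) = 2
G(26) = mex({0, 1, 3, 4, 5, 7}) = 2
G(27) = mex({0, 1, 3, 5}) = 2
G(28) = mex({0, 1, 2, 5}) = 3
G(29) = mex({0, 1, 2, 4, 5, 6}) = 3
G(30) = mex({1, 2, 4, 6}) = 0
G(31) = mex({0, 1, 2, 3, 4, 6}) = 5
G(32) = mex({1, 2, 3, 4, 7}) = 0
G(33) = mex({0, 3, 7}) = 1
G(34) = mex({0, 2, 3, 5, 7}) = 1
G(35) = mex({0, 2, 3, 5, 6}) = 1
G(36) = mex({0, 1, 2, 5, 6}) = 3
G(37) = mex({0, 1, 2, 4, 5, 6}) = 3
G(38) = mex({0, 1, 2, 4}) = 3
G(39) = mex({0, 1, 2, 3, 4, 7}) = 5
G(40) = mex({0, 1, 2, 3, 4, 5, 7}) = 6
G(41) = mex({0, 1, 2, 3, 5, 7}) = 4
G(42) = mex({0, 1, 2, 3, 5, 6, 7}) = 4
G(43) = mex({0, 2, 3, 5, 6}) = 1
Therefore G(43) = 1.

1


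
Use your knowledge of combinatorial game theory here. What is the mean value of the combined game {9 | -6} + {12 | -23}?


G1 = {9 | -6}, G2 = {12 | -23}
Each is a switch {a | b} with numbers a > b; its mean value is (a + b)/2, and mean value is additive over game sums: m(G1 + G2) = m(G1) + m(G2).
Mean of G1 = (9 + (-6))/2 = 3/2 = 3/2
Mean of G2 = (12 + (-23))/2 = -11/2 = -11/2
Mean of G1 + G2 = 3/2 + -11/2 = -4

-4


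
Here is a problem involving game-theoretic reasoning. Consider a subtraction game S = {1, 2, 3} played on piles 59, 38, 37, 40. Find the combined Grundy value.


Subtraction set: {1, 2, 3}
For this subtraction set, G(n) = n mod 4 (period = max + 1 = 4).
Pile 1 (size 59): G(59) = 59 mod 4 = 3
Pile 2 (size 38): G(38) = 38 mod 4 = 2
Pile 3 (size 37): G(37) = 37 mod 4 = 1
Pile 4 (size 40): G(40) = 40 mod 4 = 0
Total Grundy value = XOR of all: 3 XOR 2 XOR 1 XOR 0 = 0

0


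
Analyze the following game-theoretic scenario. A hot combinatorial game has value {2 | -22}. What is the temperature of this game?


The game is {2 | -22}, a switch {a | b} with numbers a > b.
Cooling {a | b} by t gives {a - t | b + t}, which stops being hot when a - t = b + t, i.e. at t = (a - b)/2. So the temperature of a switch is (a - b)/2.
Temperature = (Left option - Right option) / 2
= (2 - (-22)) / 2
= 24 / 2
= 12

12


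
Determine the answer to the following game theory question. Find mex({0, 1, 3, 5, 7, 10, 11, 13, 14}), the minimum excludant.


Set = {0, 1, 3, 5, 7, 10, 11, 13, 14}
0 is in the set.
1 is in the set.
2 is NOT in the set. This is the mex.
mex = 2

2


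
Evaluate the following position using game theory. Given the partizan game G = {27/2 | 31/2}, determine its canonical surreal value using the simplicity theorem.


Left options: {27/2}, max = 27/2
Right options: {31/2}, min = 31/2
All options are numbers and max(Left) < min(Right), so by the simplicity theorem the value is the simplest (earliest-born) number strictly between 27/2 and 31/2.
Integers 14 through 15 all lie strictly between 27/2 and 31/2.
Among integers, the simplest (lowest birthday = smallest |n|; 0 is born on day 0, +-n on day n) is 14.
No non-integer in the interval can be simpler: if x is a non-integer in the interval, then floor(x) or ceil(x) also lies in the interval (the interval contains an integer), and both are proper prefixes of x's sign expansion, i.e. born earlier. So the game value is 14.
Game value = 14

14


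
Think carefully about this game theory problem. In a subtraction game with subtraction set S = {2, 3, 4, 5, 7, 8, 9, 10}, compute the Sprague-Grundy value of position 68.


The subtraction set is S = {2, 3, 4, 5, 7, 8, 9, 10}.
G(k) = mex{ G(k - s) : s in S, s <= k }. We compute iteratively: G(0) = 0.
G(1) = mex({}) = 0
G(2) = mex({0}) = 1
G(3) = mex({0}) = 1
G(4) = mex({0, 1}) = 2
G(5) = mex({0, 1}) = 2
G(6) = mex({0, 1, 2}) = 3
G(7) = mex({0, 1, 2}) = 3
G(8) = mex({0, 1, 2, 3}) = 4
G(9) = mex({0, 1, 2, 3}) = 4
G(10) = mex({0, 1, 2, 3, 4}) = 5
G(11) = mex({0, 1, 2, 3, 4}) = 5
G(12) = mex({1, 2, 3, 4, 5}) = 0
G(13) = mex({1, 2, 3, 4, 5}) = 0
G(14) = mex({0, 2, 3, 4, 5}) = 1
G(15) = mex({0, 2, 3, 4, 5}) = 1
G(16) = mex({0, 1, 3, 4, 5}) = 2
G(17) = mex({0, 1, 3, 4, 5}) = 2
G(18) = mex({0, 1, 2, 4, 5}) = 3
G(19) = mex({0, 1, 2, 4, 5}) = 3
G(20) = mex({0, 1, 2, 3, 5}) = 4
G(21) = mex({0, 1, 2, 3, 5}) = 4
Observe that G(12)..G(21) = 0, 0, 1, 1, 2, 2, 3, 3, 4, 4 repeats G(0)..G(9) = 0, 0, 1, 1, 2, 2, 3, 3, 4, 4.
For k >= max(S) = 10, G(k) is determined by the previous 10 values G(k-10)..G(k-1); a window of 10 consecutive values has recurred shifted by 12, so by induction G(k + 12) = G(k) for all k >= 0: the sequence is periodic from the start with period 12.
One period: G(0..11) = 0, 0, 1, 1, 2, 2, 3, 3, 4, 4, 5, 5.
68 mod 12 = 8, so G(68) = G(8) = 4.

4


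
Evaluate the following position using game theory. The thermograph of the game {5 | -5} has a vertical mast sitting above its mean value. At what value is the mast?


Game = {5 | -5}, a switch {a | b} with numbers a > b.
Its thermograph has left wall a - t and right wall b + t, which meet at t = (a - b)/2, where both equal (a + b)/2. So the mast (mean value) is at (a + b)/2.
Mean = (5 + (-5))/2 = 0/2 = 0

0


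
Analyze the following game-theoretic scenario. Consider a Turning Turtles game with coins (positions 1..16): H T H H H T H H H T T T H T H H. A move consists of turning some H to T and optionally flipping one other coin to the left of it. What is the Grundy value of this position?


Coins: H T H H H T H H H T T T H T H H
Key fact: a single head at position k behaves exactly like a Nim heap of size k (turning it to T and optionally flipping a coin at j < k corresponds to moving the heap from k to j, or to 0), and heads combine as a disjunctive sum (two heads at the same place would cancel, matching j XOR j = 0). So the Nim-value is the XOR of the 1-indexed positions of the heads.
Face-up positions (1-indexed): [1, 3, 4, 5, 7, 8, 9, 13, 15, 16]
XOR 0 with 1: 0 XOR 1 = 1
XOR 1 with 3: 1 XOR 3 = 2
XOR 2 with 4: 2 XOR 4 = 6
XOR 6 with 5: 6 XOR 5 = 3
XOR 3 with 7: 3 XOR 7 = 4
XOR 4 with 8: 4 XOR 8 = 12
XOR 12 with 9: 12 XOR 9 = 5
XOR 5 with 13: 5 XOR 13 = 8
XOR 8 with 15: 8 XOR 15 = 7
XOR 7 with 16: 7 XOR 16 = 23
Nim-value = 23

23


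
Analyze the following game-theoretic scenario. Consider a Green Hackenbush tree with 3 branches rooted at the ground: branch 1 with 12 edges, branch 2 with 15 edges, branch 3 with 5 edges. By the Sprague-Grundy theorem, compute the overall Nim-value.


The tree has 3 branches from the ground vertex.
In Green Hackenbush, the Nim-value of a simple path of length k is k.
Branch 1: length 12, Nim-value = 12
Branch 2: length 15, Nim-value = 15
Branch 3: length 5, Nim-value = 5
Total Nim-value = XOR of all branch values:
0 XOR 12 = 12
12 XOR 15 = 3
3 XOR 5 = 6
Nim-value of the tree = 6

6


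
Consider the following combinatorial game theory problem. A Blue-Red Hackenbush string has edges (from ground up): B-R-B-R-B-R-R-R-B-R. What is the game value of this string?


Edges (from ground): B-R-B-R-B-R-R-R-B-R
By Berlekamp's sign-expansion rule, a Blue-Red Hackenbush stalk has the value of the surreal number whose sign sequence is the edge sequence with B -> + and R -> -.
Sign sequence: +-+-+---+-
Trace the sign expansion in the surreal number tree, starting from 0:
Edge 1: B (sign +) -> bounds (0, +inf), value = 1
Edge 2: R (sign -) -> bounds (0, 1), value = 1/2
Edge 3: B (sign +) -> bounds (1/2, 1), value = 3/4
Edge 4: R (sign -) -> bounds (1/2, 3/4), value = 5/8
Edge 5: B (sign +) -> bounds (5/8, 3/4), value = 11/16
Edge 6: R (sign -) -> bounds (5/8, 11/16), value = 21/32
Edge 7: R (sign -) -> bounds (5/8, 21/32), value = 41/64
Edge 8: R (sign -) -> bounds (5/8, 41/64), value = 81/128
Edge 9: B (sign +) -> bounds (81/128, 41/64), value = 163/256
Edge 10: R (sign -) -> bounds (81/128, 163/256), value = 325/512
Game value = 325/512

325/512


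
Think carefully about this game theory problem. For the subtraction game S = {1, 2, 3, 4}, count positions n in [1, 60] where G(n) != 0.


Subtraction set S = {1, 2, 3, 4}, so G(n) = n mod 5.
G(n) = 0 when n is a multiple of 5.
Multiples of 5 in [1, 60]: 12
N-positions (nonzero Grundy) = 60 - 12 = 48

48


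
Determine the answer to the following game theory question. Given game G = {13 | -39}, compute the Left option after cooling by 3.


Original game: {13 | -39} (a switch {a | b} with a > b).
Cooling by t (for t below the temperature (a - b)/2 = 26) taxes each move by t: {a | b} cooled by t is {a - t | b + t}.
Cooling amount: t = 3
Cooled Left option: 13 - 3 = 10
Cooled Right option: -39 + 3 = -36
Cooled game: {10 | -36}
Left option = 10

10


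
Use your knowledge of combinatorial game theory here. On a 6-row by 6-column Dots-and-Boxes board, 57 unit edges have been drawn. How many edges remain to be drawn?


Grid: 6 x 6 boxes, i.e. 7 rows and 7 columns of dots.
Horizontal edges: (rows + 1) * cols = 7 * 6 = 42
Vertical edges: rows * (cols + 1) = 6 * 7 = 42
Total edges: 42 + 42 = 84
Edges drawn: 57
Remaining: 84 - 57 = 27

27


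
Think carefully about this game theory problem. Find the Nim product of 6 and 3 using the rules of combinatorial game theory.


Nim multiplication is bilinear over XOR: (u XOR v) * w = (u*w) XOR (v*w).
So we split each operand into its bit components and XOR the pairwise Nim products.
6 = 2 + 4 (as XOR of powers of 2).
3 = 1 + 2 (as XOR of powers of 2).
Using the standard Nim-product table on single bits:
  2*2 = 3,   2*4 = 8,   2*8 = 12,
  4*4 = 6,   4*8 = 11,  8*8 = 13,
and  1*x = x (identity), k*l = l*k (commutative).
Pairwise Nim products:
  2 * 1 = 2
  2 * 2 = 3
  4 * 1 = 4
  4 * 2 = 8
XOR them: 2 XOR 3 XOR 4 XOR 8 = 13.
Result: 6 * 3 = 13 (in Nim).

13


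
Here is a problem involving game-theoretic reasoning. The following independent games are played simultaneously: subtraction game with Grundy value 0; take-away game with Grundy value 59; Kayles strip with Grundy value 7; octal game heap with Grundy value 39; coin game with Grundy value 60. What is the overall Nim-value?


By the Sprague-Grundy theorem, the Grundy value of a sum of games is the XOR of individual Grundy values.
subtraction game: Grundy value = 0. Running XOR: 0 XOR 0 = 0
take-away game: Grundy value = 59. Running XOR: 0 XOR 59 = 59
Kayles strip: Grundy value = 7. Running XOR: 59 XOR 7 = 60
octal game heap: Grundy value = 39. Running XOR: 60 XOR 39 = 27
coin game: Grundy value = 60. Running XOR: 27 XOR 60 = 39
The combined Grundy value is 39.

39


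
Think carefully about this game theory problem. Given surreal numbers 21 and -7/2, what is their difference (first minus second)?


x = 21, y = -7/2
Converting to common denominator: 2
x = 42/2, y = -7/2
x - y = 21 - -7/2 = 49/2

49/2


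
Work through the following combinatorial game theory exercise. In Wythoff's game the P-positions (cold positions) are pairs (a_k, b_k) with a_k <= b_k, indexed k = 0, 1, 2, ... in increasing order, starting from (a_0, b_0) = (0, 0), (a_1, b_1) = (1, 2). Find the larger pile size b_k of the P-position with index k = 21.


By Wythoff's theorem, a_k = floor(k * phi) and b_k = floor(k * phi^2) = a_k + k, where phi = (1 + sqrt(5))/2 is the golden ratio.
phi = (1 + sqrt(5))/2 = 1.618034
phi^2 = phi + 1 = 2.618034
k = 21
k * phi^2 = 21 * 2.618034 = 54.978714
b_21 = floor(k * phi^2) = 54 (check: a_21 + k = 33 + 21 = 54)

54


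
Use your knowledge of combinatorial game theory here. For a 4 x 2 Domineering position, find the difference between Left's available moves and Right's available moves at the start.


Board is 4 x 2 (rows x cols).
Left (vertical) placements: (rows-1) * cols = 3 * 2 = 6
Right (horizontal) placements: rows * (cols-1) = 4 * 1 = 4
Advantage = Left - Right = 6 - 4 = 2

2


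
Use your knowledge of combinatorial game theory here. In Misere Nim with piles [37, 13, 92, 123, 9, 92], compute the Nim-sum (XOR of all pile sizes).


We need the XOR (exclusive or) of all pile sizes.
After XOR-ing pile 1 (size 37): 0 XOR 37 = 37
After XOR-ing pile 2 (size 13): 37 XOR 13 = 40
After XOR-ing pile 3 (size 92): 40 XOR 92 = 116
After XOR-ing pile 4 (size 123): 116 XOR 123 = 15
After XOR-ing pile 5 (size 9): 15 XOR 9 = 6
After XOR-ing pile 6 (size 92): 6 XOR 92 = 90
The Nim-value of this position is 90.

90


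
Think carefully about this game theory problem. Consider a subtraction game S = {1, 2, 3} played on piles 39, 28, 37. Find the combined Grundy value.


Subtraction set: {1, 2, 3}
For this subtraction set, G(n) = n mod 4 (period = max + 1 = 4).
Pile 1 (size 39): G(39) = 39 mod 4 = 3
Pile 2 (size 28): G(28) = 28 mod 4 = 0
Pile 3 (size 37): G(37) = 37 mod 4 = 1
Total Grundy value = XOR of all: 3 XOR 0 XOR 1 = 2

2


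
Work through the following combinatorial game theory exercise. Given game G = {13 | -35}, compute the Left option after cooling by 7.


Original game: {13 | -35} (a switch {a | b} with a > b).
Cooling by t (for t below the temperature (a - b)/2 = 24) taxes each move by t: {a | b} cooled by t is {a - t | b + t}.
Cooling amount: t = 7
Cooled Left option: 13 - 7 = 6
Cooled Right option: -35 + 7 = -28
Cooled game: {6 | -28}
Left option = 6

6


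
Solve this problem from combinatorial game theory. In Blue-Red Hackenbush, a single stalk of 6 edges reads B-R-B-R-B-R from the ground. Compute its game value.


Edges (from ground): B-R-B-R-B-R
By Berlekamp's sign-expansion rule, a Blue-Red Hackenbush stalk has the value of the surreal number whose sign sequence is the edge sequence with B -> + and R -> -.
Sign sequence: +-+-+-
Trace the sign expansion in the surreal number tree, starting from 0:
Edge 1: B (sign +) -> bounds (0, +inf), value = 1
Edge 2: R (sign -) -> bounds (0, 1), value = 1/2
Edge 3: B (sign +) -> bounds (1/2, 1), value = 3/4
Edge 4: R (sign -) -> bounds (1/2, 3/4), value = 5/8
Edge 5: B (sign +) -> bounds (5/8, 3/4), value = 11/16
Edge 6: R (sign -) -> bounds (5/8, 11/16), value = 21/32
Game value = 21/32

21/32


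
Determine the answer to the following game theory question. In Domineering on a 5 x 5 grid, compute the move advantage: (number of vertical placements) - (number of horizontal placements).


Board is 5 x 5 (rows x cols).
Left (vertical) placements: (rows-1) * cols = 4 * 5 = 20
Right (horizontal) placements: rows * (cols-1) = 5 * 4 = 20
Advantage = Left - Right = 20 - 20 = 0

0


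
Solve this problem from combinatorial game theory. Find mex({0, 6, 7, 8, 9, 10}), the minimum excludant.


Set = {0, 6, 7, 8, 9, 10}
0 is in the set.
1 is NOT in the set. This is the mex.
mex = 1

1


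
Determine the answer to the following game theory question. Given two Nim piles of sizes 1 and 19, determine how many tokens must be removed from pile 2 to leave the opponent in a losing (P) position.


Piles: 1 and 19
Current XOR: 1 XOR 19 = 18 (non-zero, so this is an N-position).
To make the XOR zero, we need to find a move that balances the piles.
For pile 2 (size 19): target = 19 XOR 18 = 1
We reduce pile 2 from 19 to 1.
Tokens removed: 19 - 1 = 18
Verification: 1 XOR 1 = 0

18


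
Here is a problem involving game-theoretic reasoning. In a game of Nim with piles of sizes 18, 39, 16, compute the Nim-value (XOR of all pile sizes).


We need the XOR (exclusive or) of all pile sizes.
After XOR-ing pile 1 (size 18): 0 XOR 18 = 18
After XOR-ing pile 2 (size 39): 18 XOR 39 = 53
After XOR-ing pile 3 (size 16): 53 XOR 16 = 37
The Nim-value of this position is 37.

37


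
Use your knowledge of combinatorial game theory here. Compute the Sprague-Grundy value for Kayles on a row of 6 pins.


Kayles: a move removes 1 or 2 adjacent pins from a contiguous row.
Removing pins from a row of k leaves two independent rows (a, b) with a + b = k - 1 (one pin) or a + b = k - 2 (two pins); an end removal gives a = 0.
By Sprague-Grundy, G(k) = mex{ G(a) XOR G(b) } over all these splits. G(0) = 0.
G(1): splits (0,0):0^0=0 -> mex({0}) = 1
G(2): splits (0,1):0^1=1 (0,0):0^0=0 -> mex({0, 1}) = 2
G(3): splits (0,2):0^2=2 (1,1):1^1=0 (0,1):0^1=1 -> mex({0, 1, 2}) = 3
G(4): splits (0,3):0^3=3 (1,2):1^2=3 (0,2):0^2=2 (1,1):1^1=0 -> mex({0, 2, 3}) = 1
G(5): splits (0,4):0^1=1 (1,3):1^3=2 (2,2):2^2=0 (0,3):0^3=3 (1,2):1^2=3 -> mex({0, 1, 2, 3}) = 4
G(6) = mex({0, 1, 2, 4}) = 3
Therefore G(6) = 3.

3


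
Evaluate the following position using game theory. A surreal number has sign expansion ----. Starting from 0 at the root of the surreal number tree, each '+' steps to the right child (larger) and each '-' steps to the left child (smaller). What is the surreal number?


Sign expansion: ----
Rule: track bounds (lo, hi), initially (-inf, +inf). On '+', the current value becomes lo and we move to the simplest number in (value, hi): value + 1 if hi = +inf, otherwise the midpoint (value + hi)/2. On '-', the current value becomes hi and we move to value - 1 if lo = -inf, otherwise the midpoint (lo + value)/2.
Start at 0.
Step 1: sign = -, move left. Bounds: (-inf, 0). Value = -1
Step 2: sign = -, move left. Bounds: (-inf, -1). Value = -2
Step 3: sign = -, move left. Bounds: (-inf, -2). Value = -3
Step 4: sign = -, move left. Bounds: (-inf, -3). Value = -4
The surreal number with sign expansion ---- is -4.

-4


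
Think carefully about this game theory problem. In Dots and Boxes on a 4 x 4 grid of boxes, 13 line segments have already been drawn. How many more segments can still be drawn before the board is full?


Grid: 4 x 4 boxes, i.e. 5 rows and 5 columns of dots.
Horizontal edges: (rows + 1) * cols = 5 * 4 = 20
Vertical edges: rows * (cols + 1) = 4 * 5 = 20
Total edges: 20 + 20 = 40
Edges drawn: 13
Remaining: 40 - 13 = 27

27


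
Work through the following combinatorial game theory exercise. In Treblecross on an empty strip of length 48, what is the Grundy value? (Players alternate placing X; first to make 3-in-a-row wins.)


Treblecross: place X on empty cells; 3-in-a-row wins.
Playing within two cells of an existing X lets the opponent win at once, so sensible play treats the cells i-2..i+2 around each X as dead. The player left with no safe cell loses, so this is a normal-play take-away game on strips of safe cells.
Placing X at cell i (0-indexed) of a strip of k safe cells leaves independent strips of sizes max(0, i-2) and max(0, k-i-3). Hence G(k) = mex{ G(max(0,i-2)) XOR G(max(0,k-i-3)) : 0 <= i < k }, with G(0) = 0.
G(1): splits (0,0):0^0=0 -> mex({0}) = 1
G(2): splits (0,0):0^0=0 -> mex({0}) = 1
G(3): splits (0,0):0^0=0 -> mex({0}) = 1
G(4): splits (0,1):0^1=1 (0,0):0^0=0 -> mex({0, 1}) = 2
G(5): splits (0,2):0^1=1 (0,1):0^1=1 (0,0):0^0=0 -> mex({0, 1}) = 2
G(6) = mex({1}) = 0
G(7) = mex({0, 1, 2}) = 3
G(8) = mex({0, 1, 2}) = 3
G(9) = mex({0, 2}) = 1
G(10) = mex({0, 2, 3}) = 1
G(11) = mex({0, 3}) = 1
G(12) = mex({1, 3}) = 0
G(13) = mex({0, 1, 2, 3}) = 4
G(14) = mex({0, 1, 2}) = 3
G(15) = mex({0, 1, 2}) = 3
G(16) = mex({0, 1, 2, 4}) = 3
G(17) = mex({0, 1, 3, 4}) = 2
G(18) = mex({0, 1, 3, 4}) = 2
G(19) = mex({0, 1, 3, 5}) = 2
G(20) = mex({0, 1, 2, 3, 5}) = 4
G(21) = mex({0, 1, 2, 3, 5}) = 4
G(22) = mex({1, 2, 6}) = 0
G(23) = mex({0, 1, 2, 3, 4, 6}) = 5
G(24) = mex({0, 1, 2, 3, 4}) = 5
G(25) = mex({0, 1, 3, 4, 7}) = 2
G(26) = mex({0, 1, 3, 4, 5, 7}) = 2
G(27) = mex({0, 1, 3, 5}) = 2
G(28) = mex({0, 1, 2, 5}) = 3
G(29) = mex({0, 1, 2, 4, 5, 6}) = 3
G(30) = mex({1, 2, 4, 6}) = 0
G(31) = mex({0, 1, 2, 3, 4, 6}) = 5
G(32) = mex({1, 2, 3, 4, 7}) = 0
G(33) = mex({0, 3, 7}) = 1
G(34) = mex({0, 2, 3, 5, 7}) = 1
G(35) = mex({0, 2, 3, 5, 6}) = 1
G(36) = mex({0, 1, 2, 5, 6}) = 3
G(37) = mex({0, 1, 2, 4, 5, 6}) = 3
G(38) = mex({0, 1, 2, 4}) = 3
G(39) = mex({0, 1, 2, 3, 4, 7}) = 5
G(40) = mex({0, 1, 2, 3, 4, 5, 7}) = 6
G(41) = mex({0, 1, 2, 3, 5, 7}) = 4
G(42) = mex({0, 1, 2, 3, 5, 6, 7}) = 4
G(43) = mex({0, 2, 3, 5, 6}) = 1
G(44) = mex({1, 2, 3, 4, 5, 6}) = 0
G(45) = mex({0, 1, 2, 3, 4, 6, 7}) = 5
G(46) = mex({0, 1, 2, 3, 4, 7}) = 5
G(47) = mex({0, 1, 2, 3, 4, 5, 7}) = 6
G(48) = mex({0, 1, 2, 3, 4, 5, 7}) = 6
Therefore G(48) = 6.

6


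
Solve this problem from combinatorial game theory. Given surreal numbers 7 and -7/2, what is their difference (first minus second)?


x = 7, y = -7/2
Converting to common denominator: 2
x = 14/2, y = -7/2
x - y = 7 - -7/2 = 21/2

21/2


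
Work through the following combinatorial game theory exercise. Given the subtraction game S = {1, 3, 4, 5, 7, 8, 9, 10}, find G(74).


The subtraction set is S = {1, 3, 4, 5, 7, 8, 9, 10}.
G(k) = mex{ G(k - s) : s in S, s <= k }. We compute iteratively: G(0) = 0.
G(1) = mex({0}) = 1
G(2) = mex({1}) = 0
G(3) = mex({0}) = 1
G(4) = mex({0, 1}) = 2
G(5) = mex({0, 1, 2}) = 3
G(6) = mex({0, 1, 3}) = 2
G(7) = mex({0, 1, 2}) = 3
G(8) = mex({0, 1, 2, 3}) = 4
G(9) = mex({0, 1, 2, 3, 4}) = 5
G(10) = mex({0, 1, 2, 3, 5}) = 4
G(11) = mex({0, 1, 2, 3, 4}) = 5
G(12) = mex({0, 1, 2, 3, 4, 5}) = 6
G(13) = mex({1, 2, 3, 4, 5, 6}) = 0
G(14) = mex({0, 2, 3, 4, 5}) = 1
G(15) = mex({1, 2, 3, 4, 5, 6}) = 0
G(16) = mex({0, 2, 3, 4, 5, 6}) = 1
G(17) = mex({0, 1, 3, 4, 5, 6}) = 2
G(18) = mex({0, 1, 2, 4, 5}) = 3
G(19) = mex({0, 1, 3, 4, 5, 6}) = 2
G(20) = mex({0, 1, 2, 4, 5, 6}) = 3
G(21) = mex({0, 1, 2, 3, 5, 6}) = 4
G(22) = mex({0, 1, 2, 3, 4, 6}) = 5
Observe that G(13)..G(22) = 0, 1, 0, 1, 2, 3, 2, 3, 4, 5 repeats G(0)..G(9) = 0, 1, 0, 1, 2, 3, 2, 3, 4, 5.
For k >= max(S) = 10, G(k) is determined by the previous 10 values G(k-10)..G(k-1); a window of 10 consecutive values has recurred shifted by 13, so by induction G(k + 13) = G(k) for all k >= 0: the sequence is periodic from the start with period 13.
One period: G(0..12) = 0, 1, 0, 1, 2, 3, 2, 3, 4, 5, 4, 5, 6.
74 mod 13 = 9, so G(74) = G(9) = 5.

5


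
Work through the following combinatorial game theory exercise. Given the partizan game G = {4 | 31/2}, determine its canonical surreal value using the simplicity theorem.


Left options: {4}, max = 4
Right options: {31/2}, min = 31/2
All options are numbers and max(Left) < min(Right), so by the simplicity theorem the value is the simplest (earliest-born) number strictly between 4 and 31/2.
Integers 5 through 15 all lie strictly between 4 and 31/2.
Among integers, the simplest (lowest birthday = smallest |n|; 0 is born on day 0, +-n on day n) is 5.
No non-integer in the interval can be simpler: if x is a non-integer in the interval, then floor(x) or ceil(x) also lies in the interval (the interval contains an integer), and both are proper prefixes of x's sign expansion, i.e. born earlier. So the game value is 5.
Game value = 5

5


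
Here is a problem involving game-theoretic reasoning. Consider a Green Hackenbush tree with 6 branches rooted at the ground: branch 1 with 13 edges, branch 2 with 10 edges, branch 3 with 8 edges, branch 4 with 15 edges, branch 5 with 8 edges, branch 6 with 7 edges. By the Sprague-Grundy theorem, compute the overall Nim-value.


The tree has 6 branches from the ground vertex.
In Green Hackenbush, the Nim-value of a simple path of length k is k.
Branch 1: length 13, Nim-value = 13
Branch 2: length 10, Nim-value = 10
Branch 3: length 8, Nim-value = 8
Branch 4: length 15, Nim-value = 15
Branch 5: length 8, Nim-value = 8
Branch 6: length 7, Nim-value = 7
Total Nim-value = XOR of all branch values:
0 XOR 13 = 13
13 XOR 10 = 7
7 XOR 8 = 15
15 XOR 15 = 0
0 XOR 8 = 8
8 XOR 7 = 15
Nim-value of the tree = 15

15


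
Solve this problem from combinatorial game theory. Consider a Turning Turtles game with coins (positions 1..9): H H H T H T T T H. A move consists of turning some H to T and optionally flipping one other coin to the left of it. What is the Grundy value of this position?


Coins: H H H T H T T T H
Key fact: a single head at position k behaves exactly like a Nim heap of size k (turning it to T and optionally flipping a coin at j < k corresponds to moving the heap from k to j, or to 0), and heads combine as a disjunctive sum (two heads at the same place would cancel, matching j XOR j = 0). So the Nim-value is the XOR of the 1-indexed positions of the heads.
Face-up positions (1-indexed): [1, 2, 3, 5, 9]
XOR 0 with 1: 0 XOR 1 = 1
XOR 1 with 2: 1 XOR 2 = 3
XOR 3 with 3: 3 XOR 3 = 0
XOR 0 with 5: 0 XOR 5 = 5
XOR 5 with 9: 5 XOR 9 = 12
Nim-value = 12

12


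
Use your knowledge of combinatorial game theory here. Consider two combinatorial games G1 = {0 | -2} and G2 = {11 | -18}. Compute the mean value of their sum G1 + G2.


G1 = {0 | -2}, G2 = {11 | -18}
Each is a switch {a | b} with numbers a > b; its mean value is (a + b)/2, and mean value is additive over game sums: m(G1 + G2) = m(G1) + m(G2).
Mean of G1 = (0 + (-2))/2 = -2/2 = -1
Mean of G2 = (11 + (-18))/2 = -7/2 = -7/2
Mean of G1 + G2 = -1 + -7/2 = -9/2

-9/2


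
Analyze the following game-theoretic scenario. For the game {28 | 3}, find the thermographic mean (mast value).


Game = {28 | 3}, a switch {a | b} with numbers a > b.
Its thermograph has left wall a - t and right wall b + t, which meet at t = (a - b)/2, where both equal (a + b)/2. So the mast (mean value) is at (a + b)/2.
Mean = (28 + (3))/2 = 31/2 = 31/2

31/2


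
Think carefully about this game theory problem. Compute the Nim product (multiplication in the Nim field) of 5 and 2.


Nim multiplication is bilinear over XOR: (u XOR v) * w = (u*w) XOR (v*w).
So we split each operand into its bit components and XOR the pairwise Nim products.
5 = 1 + 4 (as XOR of powers of 2).
2 = 2 (as XOR of powers of 2).
Using the standard Nim-product table on single bits:
  2*2 = 3,   2*4 = 8,   2*8 = 12,
  4*4 = 6,   4*8 = 11,  8*8 = 13,
and  1*x = x (identity), k*l = l*k (commutative).
Pairwise Nim products:
  1 * 2 = 2
  4 * 2 = 8
XOR them: 2 XOR 8 = 10.
Result: 5 * 2 = 10 (in Nim).

10


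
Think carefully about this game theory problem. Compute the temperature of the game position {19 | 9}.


The game is {19 | 9}, a switch {a | b} with numbers a > b.
Cooling {a | b} by t gives {a - t | b + t}, which stops being hot when a - t = b + t, i.e. at t = (a - b)/2. So the temperature of a switch is (a - b)/2.
Temperature = (Left option - Right option) / 2
= (19 - (9)) / 2
= 10 / 2
= 5

5


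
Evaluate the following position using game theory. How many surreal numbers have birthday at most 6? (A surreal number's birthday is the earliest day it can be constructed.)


Day 0: {|} = 0 is born. Count = 1.
Day n: the number of surreal numbers born by day n is 2^(n+1) - 1.
By day 0: 2^1 - 1 = 1
By day 1: 2^2 - 1 = 3
By day 2: 2^3 - 1 = 7
By day 3: 2^4 - 1 = 15
By day 4: 2^5 - 1 = 31
By day 5: 2^6 - 1 = 63
By day 6: 2^7 - 1 = 127
By day 6: 127 surreal numbers.

127


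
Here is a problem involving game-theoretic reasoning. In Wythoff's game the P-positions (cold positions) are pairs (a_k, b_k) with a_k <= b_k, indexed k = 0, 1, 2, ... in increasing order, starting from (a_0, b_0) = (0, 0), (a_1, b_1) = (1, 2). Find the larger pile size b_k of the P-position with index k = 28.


By Wythoff's theorem, a_k = floor(k * phi) and b_k = floor(k * phi^2) = a_k + k, where phi = (1 + sqrt(5))/2 is the golden ratio.
phi = (1 + sqrt(5))/2 = 1.618034
phi^2 = phi + 1 = 2.618034
k = 28
k * phi^2 = 28 * 2.618034 = 73.304952
b_28 = floor(k * phi^2) = 73 (check: a_28 + k = 45 + 28 = 73)

73


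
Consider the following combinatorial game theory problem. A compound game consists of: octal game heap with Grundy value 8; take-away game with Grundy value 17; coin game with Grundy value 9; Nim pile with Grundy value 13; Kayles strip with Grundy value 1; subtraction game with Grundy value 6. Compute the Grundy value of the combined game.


By the Sprague-Grundy theorem, the Grundy value of a sum of games is the XOR of individual Grundy values.
octal game heap: Grundy value = 8. Running XOR: 0 XOR 8 = 8
take-away game: Grundy value = 17. Running XOR: 8 XOR 17 = 25
coin game: Grundy value = 9. Running XOR: 25 XOR 9 = 16
Nim pile: Grundy value = 13. Running XOR: 16 XOR 13 = 29
Kayles strip: Grundy value = 1. Running XOR: 29 XOR 1 = 28
subtraction game: Grundy value = 6. Running XOR: 28 XOR 6 = 26
The combined Grundy value is 26.

26


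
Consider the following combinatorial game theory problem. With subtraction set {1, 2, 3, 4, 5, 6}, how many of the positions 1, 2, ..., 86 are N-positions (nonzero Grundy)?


Subtraction set S = {1, 2, 3, 4, 5, 6}, so G(n) = n mod 7.
G(n) = 0 when n is a multiple of 7.
Multiples of 7 in [1, 86]: 12
N-positions (nonzero Grundy) = 86 - 12 = 74

74


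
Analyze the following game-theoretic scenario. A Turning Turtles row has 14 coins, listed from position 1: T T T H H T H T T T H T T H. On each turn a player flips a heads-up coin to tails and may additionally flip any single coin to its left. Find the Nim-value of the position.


Coins: T T T H H T H T T T H T T H
Key fact: a single head at position k behaves exactly like a Nim heap of size k (turning it to T and optionally flipping a coin at j < k corresponds to moving the heap from k to j, or to 0), and heads combine as a disjunctive sum (two heads at the same place would cancel, matching j XOR j = 0). So the Nim-value is the XOR of the 1-indexed positions of the heads.
Face-up positions (1-indexed): [4, 5, 7, 11, 14]
XOR 0 with 4: 0 XOR 4 = 4
XOR 4 with 5: 4 XOR 5 = 1
XOR 1 with 7: 1 XOR 7 = 6
XOR 6 with 11: 6 XOR 11 = 13
XOR 13 with 14: 13 XOR 14 = 3
Nim-value = 3

3


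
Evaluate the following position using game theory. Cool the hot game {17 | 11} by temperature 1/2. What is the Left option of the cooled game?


Original game: {17 | 11} (a switch {a | b} with a > b).
Cooling by t (for t below the temperature (a - b)/2 = 3) taxes each move by t: {a | b} cooled by t is {a - t | b + t}.
Cooling amount: t = 1/2
Cooled Left option: 17 - 1/2 = 33/2
Cooled Right option: 11 + 1/2 = 23/2
Cooled game: {33/2 | 23/2}
Left option = 33/2

33/2


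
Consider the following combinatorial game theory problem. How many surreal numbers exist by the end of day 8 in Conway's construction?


Day 0: {|} = 0 is born. Count = 1.
Day n: the number of surreal numbers born by day n is 2^(n+1) - 1.
By day 0: 2^1 - 1 = 1
By day 1: 2^2 - 1 = 3
By day 2: 2^3 - 1 = 7
By day 3: 2^4 - 1 = 15
By day 4: 2^5 - 1 = 31
By day 5: 2^6 - 1 = 63
By day 6: 2^7 - 1 = 127
By day 7: 2^8 - 1 = 255
By day 8: 2^9 - 1 = 511
By day 8: 511 surreal numbers.

511


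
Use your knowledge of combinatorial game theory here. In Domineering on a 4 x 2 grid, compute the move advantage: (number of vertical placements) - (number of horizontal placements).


Board is 4 x 2 (rows x cols).
Left (vertical) placements: (rows-1) * cols = 3 * 2 = 6
Right (horizontal) placements: rows * (cols-1) = 4 * 1 = 4
Advantage = Left - Right = 6 - 4 = 2

2


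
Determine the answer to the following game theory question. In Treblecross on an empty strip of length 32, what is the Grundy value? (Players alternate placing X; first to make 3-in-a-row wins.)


Treblecross: place X on empty cells; 3-in-a-row wins.
Playing within two cells of an existing X lets the opponent win at once, so sensible play treats the cells i-2..i+2 around each X as dead. The player left with no safe cell loses, so this is a normal-play take-away game on strips of safe cells.
Placing X at cell i (0-indexed) of a strip of k safe cells leaves independent strips of sizes max(0, i-2) and max(0, k-i-3). Hence G(k) = mex{ G(max(0,i-2)) XOR G(max(0,k-i-3)) : 0 <= i < k }, with G(0) = 0.
G(1): splits (0,0):0^0=0 -> mex({0}) = 1
G(2): splits (0,0):0^0=0 -> mex({0}) = 1
G(3): splits (0,0):0^0=0 -> mex({0}) = 1
G(4): splits (0,1):0^1=1 (0,0):0^0=0 -> mex({0, 1}) = 2
G(5): splits (0,2):0^1=1 (0,1):0^1=1 (0,0):0^0=0 -> mex({0, 1}) = 2
G(6) = mex({1}) = 0
G(7) = mex({0, 1, 2}) = 3
G(8) = mex({0, 1, 2}) = 3
G(9) = mex({0, 2}) = 1
G(10) = mex({0, 2, 3}) = 1
G(11) = mex({0, 3}) = 1
G(12) = mex({1, 3}) = 0
G(13) = mex({0, 1, 2, 3}) = 4
G(14) = mex({0, 1, 2}) = 3
G(15) = mex({0, 1, 2}) = 3
G(16) = mex({0, 1, 2, 4}) = 3
G(17) = mex({0, 1, 3, 4}) = 2
G(18) = mex({0, 1, 3, 4}) = 2
G(19) = mex({0, 1, 3, 5}) = 2
G(20) = mex({0, 1, 2, 3, 5}) = 4
G(21) = mex({0, 1, 2, 3, 5}) = 4
G(22) = mex({1, 2, 6}) = 0
G(23) = mex({0, 1, 2, 3, 4, 6}) = 5
G(24) = mex({0, 1, 2, 3, 4}) = 5
G(25) = mex({0, 1, 3, 4, 7}) = 2
G(26) = mex({0, 1, 3, 4, 5, 7}) = 2
G(27) = mex({0, 1, 3, 5}) = 2
G(28) = mex({0, 1, 2, 5}) = 3
G(29) = mex({0, 1, 2, 4, 5, 6}) = 3
G(30) = mex({1, 2, 4, 6}) = 0
G(31) = mex({0, 1, 2, 3, 4, 6}) = 5
G(32) = mex({1, 2, 3, 4, 7}) = 0
Therefore G(32) = 0.

0


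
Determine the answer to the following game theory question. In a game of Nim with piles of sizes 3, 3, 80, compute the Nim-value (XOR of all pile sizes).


We need the XOR (exclusive or) of all pile sizes.
After XOR-ing pile 1 (size 3): 0 XOR 3 = 3
After XOR-ing pile 2 (size 3): 3 XOR 3 = 0
After XOR-ing pile 3 (size 80): 0 XOR 80 = 80
The Nim-value of this position is 80.

80


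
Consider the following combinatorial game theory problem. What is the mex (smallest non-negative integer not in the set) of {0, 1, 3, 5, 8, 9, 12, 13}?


Set = {0, 1, 3, 5, 8, 9, 12, 13}
0 is in the set.
1 is in the set.
2 is NOT in the set. This is the mex.
mex = 2

2


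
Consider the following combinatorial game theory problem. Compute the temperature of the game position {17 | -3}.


The game is {17 | -3}, a switch {a | b} with numbers a > b.
Cooling {a | b} by t gives {a - t | b + t}, which stops being hot when a - t = b + t, i.e. at t = (a - b)/2. So the temperature of a switch is (a - b)/2.
Temperature = (Left option - Right option) / 2
= (17 - (-3)) / 2
= 20 / 2
= 10

10


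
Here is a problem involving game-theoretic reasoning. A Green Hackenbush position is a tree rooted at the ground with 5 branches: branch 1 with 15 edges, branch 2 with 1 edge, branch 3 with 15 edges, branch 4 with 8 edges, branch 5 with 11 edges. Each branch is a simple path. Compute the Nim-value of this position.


The tree has 5 branches from the ground vertex.
In Green Hackenbush, the Nim-value of a simple path of length k is k.
Branch 1: length 15, Nim-value = 15
Branch 2: length 1, Nim-value = 1
Branch 3: length 15, Nim-value = 15
Branch 4: length 8, Nim-value = 8
Branch 5: length 11, Nim-value = 11
Total Nim-value = XOR of all branch values:
0 XOR 15 = 15
15 XOR 1 = 14
14 XOR 15 = 1
1 XOR 8 = 9
9 XOR 11 = 2
Nim-value of the tree = 2

2


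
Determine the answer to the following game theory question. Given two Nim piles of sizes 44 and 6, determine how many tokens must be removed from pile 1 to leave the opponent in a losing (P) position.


Piles: 44 and 6
Current XOR: 44 XOR 6 = 42 (non-zero, so this is an N-position).
To make the XOR zero, we need to find a move that balances the piles.
For pile 1 (size 44): target = 44 XOR 42 = 6
We reduce pile 1 from 44 to 6.
Tokens removed: 44 - 6 = 38
Verification: 6 XOR 6 = 0

38


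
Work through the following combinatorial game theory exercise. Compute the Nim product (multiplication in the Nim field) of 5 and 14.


Nim multiplication is bilinear over XOR: (u XOR v) * w = (u*w) XOR (v*w).
So we split each operand into its bit components and XOR the pairwise Nim products.
5 = 1 + 4 (as XOR of powers of 2).
14 = 2 + 4 + 8 (as XOR of powers of 2).
Using the standard Nim-product table on single bits:
  2*2 = 3,   2*4 = 8,   2*8 = 12,
  4*4 = 6,   4*8 = 11,  8*8 = 13,
and  1*x = x (identity), k*l = l*k (commutative).
Pairwise Nim products:
  1 * 2 = 2
  1 * 4 = 4
  1 * 8 = 8
  4 * 2 = 8
  4 * 4 = 6
  4 * 8 = 11
XOR them: 2 XOR 4 XOR 8 XOR 8 XOR 6 XOR 11 = 11.
Result: 5 * 14 = 11 (in Nim).

11


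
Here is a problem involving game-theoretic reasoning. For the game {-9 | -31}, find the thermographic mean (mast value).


Game = {-9 | -31}, a switch {a | b} with numbers a > b.
Its thermograph has left wall a - t and right wall b + t, which meet at t = (a - b)/2, where both equal (a + b)/2. So the mast (mean value) is at (a + b)/2.
Mean = (-9 + (-31))/2 = -40/2 = -20

-20


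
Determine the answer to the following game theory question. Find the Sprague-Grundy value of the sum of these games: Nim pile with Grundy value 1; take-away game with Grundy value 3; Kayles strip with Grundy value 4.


By the Sprague-Grundy theorem, the Grundy value of a sum of games is the XOR of individual Grundy values.
Nim pile: Grundy value = 1. Running XOR: 0 XOR 1 = 1
take-away game: Grundy value = 3. Running XOR: 1 XOR 3 = 2
Kayles strip: Grundy value = 4. Running XOR: 2 XOR 4 = 6
The combined Grundy value is 6.

6


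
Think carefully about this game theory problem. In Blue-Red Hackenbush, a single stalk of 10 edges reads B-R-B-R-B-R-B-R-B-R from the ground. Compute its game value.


Edges (from ground): B-R-B-R-B-R-B-R-B-R
By Berlekamp's sign-expansion rule, a Blue-Red Hackenbush stalk has the value of the surreal number whose sign sequence is the edge sequence with B -> + and R -> -.
Sign sequence: +-+-+-+-+-
Trace the sign expansion in the surreal number tree, starting from 0:
Edge 1: B (sign +) -> bounds (0, +inf), value = 1
Edge 2: R (sign -) -> bounds (0, 1), value = 1/2
Edge 3: B (sign +) -> bounds (1/2, 1), value = 3/4
Edge 4: R (sign -) -> bounds (1/2, 3/4), value = 5/8
Edge 5: B (sign +) -> bounds (5/8, 3/4), value = 11/16
Edge 6: R (sign -) -> bounds (5/8, 11/16), value = 21/32
Edge 7: B (sign +) -> bounds (21/32, 11/16), value = 43/64
Edge 8: R (sign -) -> bounds (21/32, 43/64), value = 85/128
Edge 9: B (sign +) -> bounds (85/128, 43/64), value = 171/256
Edge 10: R (sign -) -> bounds (85/128, 171/256), value = 341/512
Game value = 341/512

341/512
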